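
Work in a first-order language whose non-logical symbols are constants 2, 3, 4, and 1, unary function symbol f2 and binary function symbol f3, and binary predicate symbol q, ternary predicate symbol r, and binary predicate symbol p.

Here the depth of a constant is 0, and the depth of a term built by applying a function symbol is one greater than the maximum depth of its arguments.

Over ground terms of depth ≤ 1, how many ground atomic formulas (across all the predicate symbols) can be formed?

14976

First count ground terms of depth ≤ 1.
If N_k denotes the number of depth-≤k ground terms, the 4 constants give N_0 = 4, and each function symbol of arity r contributes N_{k-1}^r new terms at level k: N_k = 4 + N_{k-1} + N_{k-1}^2.
N_0 = 4
N_1 = 4 + 4 + 4^2 = 24
So |H| = 24.
Each predicate of arity r yields |H|^r ground atoms (one per choice of an r-tuple from H):
  q: 24^2 = 576;  r: 24^3 = 13824;  p: 24^2 = 576
Total ground atoms: 576 + 13824 + 576 = 14976.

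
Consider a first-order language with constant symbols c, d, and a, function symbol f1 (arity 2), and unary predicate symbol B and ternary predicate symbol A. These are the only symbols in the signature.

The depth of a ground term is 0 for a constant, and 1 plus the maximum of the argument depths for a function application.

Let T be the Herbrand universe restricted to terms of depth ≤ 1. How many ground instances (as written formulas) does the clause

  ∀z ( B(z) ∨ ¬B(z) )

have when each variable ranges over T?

12

Ground terms of depth ≤ 1:
  Let N_k count ground terms of depth at most k. Each non-constant term of depth ≤ k is some function symbol applied to depth-≤(k−1) arguments, giving N_k = 3 + N_{k-1}^2.
  N_0 = 3
  N_1 = 3 + 3^2 = 12
  Explicitly: c, d, a, f1(c, c), f1(c, d), f1(c, a), f1(d, c), f1(d, d), f1(d, a), f1(a, c), f1(a, d), f1(a, a).
So there are 12 ground terms available for substitution.
There is 1 variable to instantiate (z),  occurring in at least one literal, so different choices give different ground instances.
Number of ground instances = 12.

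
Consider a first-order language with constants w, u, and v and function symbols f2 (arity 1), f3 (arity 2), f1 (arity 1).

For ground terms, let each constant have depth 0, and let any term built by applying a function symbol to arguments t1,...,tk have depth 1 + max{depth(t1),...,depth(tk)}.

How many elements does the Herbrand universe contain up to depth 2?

363

If N_k denotes the number of depth-≤k ground terms, the 3 constants give N_0 = 3, and each function symbol of arity r contributes N_{k-1}^r new terms at level k: N_k = 3 + N_{k-1} + N_{k-1}^2 + N_{k-1}.
N_0 = 3
N_1 = 3 + 3 + 3^2 + 3 = 18
N_2 = 3 + 18 + 18^2 + 18 = 363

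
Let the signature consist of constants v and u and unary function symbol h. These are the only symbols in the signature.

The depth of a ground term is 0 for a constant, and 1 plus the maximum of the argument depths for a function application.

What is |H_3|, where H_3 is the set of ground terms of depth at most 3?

8

Let N_k = |{terms of depth ≤ k}|. Then N_0 = 2 and N_k = 2 + N_{k-1} for k ≥ 1 (one summand per function symbol, arity giving the exponent).
N_0 = 2
N_1 = 2 + 2 = 4
N_2 = 2 + 4 = 6
N_3 = 2 + 6 = 8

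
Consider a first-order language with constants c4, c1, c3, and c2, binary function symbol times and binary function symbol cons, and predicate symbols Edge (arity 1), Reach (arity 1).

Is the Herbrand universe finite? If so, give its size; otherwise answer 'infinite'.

The signature has at least one function symbol (times, arity 2) and at least one constant (c4).
Iterating times gives infinitely many distinct ground terms: c4, times(c4, c4), times(times(c4, c4), times(c4, c4)), ...
So the Herbrand universe is infinite.

infinite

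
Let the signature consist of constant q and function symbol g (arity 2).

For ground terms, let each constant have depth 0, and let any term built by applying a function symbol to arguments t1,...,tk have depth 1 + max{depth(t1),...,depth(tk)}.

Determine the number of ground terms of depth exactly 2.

3

Write N_k for the number of ground terms of depth ≤ k. A term of depth ≤ k is either a constant or a function symbol applied to arguments of depth ≤ k−1, so N_k = 1 + N_{k-1}^2.
N_0 = 1
N_1 = 1 + 1^2 = 2
N_2 = 1 + 2^2 = 5
Terms of depth exactly 2: N_2 − N_1 = 5 − 2 = 3.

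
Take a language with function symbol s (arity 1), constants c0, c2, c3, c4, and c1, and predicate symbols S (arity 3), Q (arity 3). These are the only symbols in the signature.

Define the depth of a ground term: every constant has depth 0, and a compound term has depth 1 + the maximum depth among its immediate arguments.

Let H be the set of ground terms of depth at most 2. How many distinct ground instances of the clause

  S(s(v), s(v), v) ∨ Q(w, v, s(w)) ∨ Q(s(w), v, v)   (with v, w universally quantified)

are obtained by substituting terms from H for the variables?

225

Ground terms of depth ≤ 2:
  Let N_k = |{terms of depth ≤ k}|. Then N_0 = 5 and N_k = 5 + N_{k-1} for k ≥ 1 (one summand per function symbol, arity giving the exponent).
  N_0 = 5
  N_1 = 5 + 5 = 10
  N_2 = 5 + 10 = 15
So there are 15 ground terms available for substitution.
The clause has 2 distinct variables (v, w), each appearing in the body. In the free term algebra distinct substitutions yield syntactically distinct ground instances.
Number of ground instances = 15^2 = 225.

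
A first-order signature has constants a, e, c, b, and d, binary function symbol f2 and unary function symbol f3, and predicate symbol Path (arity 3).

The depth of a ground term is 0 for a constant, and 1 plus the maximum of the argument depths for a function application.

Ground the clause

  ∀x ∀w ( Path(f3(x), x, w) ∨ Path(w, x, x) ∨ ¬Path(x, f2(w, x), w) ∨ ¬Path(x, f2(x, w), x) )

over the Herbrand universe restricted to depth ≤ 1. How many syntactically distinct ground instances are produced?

1225

Ground terms of depth ≤ 1:
  Let N_k count ground terms of depth at most k. Each non-constant term of depth ≤ k is some function symbol applied to depth-≤(k−1) arguments, giving N_k = 5 + N_{k-1}^2 + N_{k-1}.
  N_0 = 5
  N_1 = 5 + 5^2 + 5 = 35
So there are 35 ground terms available for substitution.
The clause has 2 distinct variables (x, w), each appearing in the body. In the free term algebra distinct substitutions yield syntactically distinct ground instances.
Number of ground instances = 35^2 = 1225.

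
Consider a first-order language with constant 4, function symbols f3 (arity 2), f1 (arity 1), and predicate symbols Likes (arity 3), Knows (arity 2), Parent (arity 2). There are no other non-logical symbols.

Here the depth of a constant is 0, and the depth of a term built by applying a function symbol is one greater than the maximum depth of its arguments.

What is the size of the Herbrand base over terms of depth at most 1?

First count ground terms of depth ≤ 1.
Let N_k count ground terms of depth at most k. Each non-constant term of depth ≤ k is some function symbol applied to depth-≤(k−1) arguments, giving N_k = 1 + N_{k-1}^2 + N_{k-1}.
N_0 = 1
N_1 = 1 + 1^2 + 1 = 3
Explicitly: 4, f3(4, 4), f1(4).
So |H| = 3.
For each predicate symbol, the number of ground atoms is |H| raised to its arity; summing:
  Likes: 3^3 = 27;  Knows: 3^2 = 9;  Parent: 3^2 = 9
Total ground atoms: 27 + 9 + 9 = 45.

45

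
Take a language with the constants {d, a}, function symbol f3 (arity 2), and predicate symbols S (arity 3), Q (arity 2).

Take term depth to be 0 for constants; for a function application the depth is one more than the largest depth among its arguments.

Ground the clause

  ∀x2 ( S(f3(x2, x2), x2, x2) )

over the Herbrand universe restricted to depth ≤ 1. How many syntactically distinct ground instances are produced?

6

Ground terms of depth ≤ 1:
  Count level by level. With function symbols f3/2, the terms of depth ≤ k are the 2 constants together with each function applied to depth-≤(k−1) tuples, so N_k = 2 + N_{k-1}^2.
  N_0 = 2
  N_1 = 2 + 2^2 = 6
  Explicitly: d, a, f3(d, d), f3(d, a), f3(a, d), f3(a, a).
So there are 6 ground terms available for substitution.
There is 1 variable to instantiate (x2),  occurring in at least one literal, so different choices give different ground instances.
Number of ground instances = 6.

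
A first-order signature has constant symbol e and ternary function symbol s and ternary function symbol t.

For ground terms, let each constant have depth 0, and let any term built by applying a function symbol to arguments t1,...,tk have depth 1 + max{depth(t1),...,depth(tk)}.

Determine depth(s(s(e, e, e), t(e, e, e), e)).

2

depth(s(e, e, e)) = 1 + max(0, 0, 0) = 1
depth(t(e, e, e)) = 1 + max(0, 0, 0) = 1
depth(s(s(e, e, e), t(e, e, e), e)) = 1 + max(1, 1, 0) = 2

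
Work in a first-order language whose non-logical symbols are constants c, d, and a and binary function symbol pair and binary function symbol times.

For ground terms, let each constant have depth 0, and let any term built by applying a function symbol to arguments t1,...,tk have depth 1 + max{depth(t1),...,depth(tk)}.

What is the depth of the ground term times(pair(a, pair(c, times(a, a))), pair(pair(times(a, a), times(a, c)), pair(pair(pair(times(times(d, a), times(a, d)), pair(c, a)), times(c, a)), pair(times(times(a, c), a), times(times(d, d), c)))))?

7

depth(times(a, a)) = 1 + max(0, 0) = 1
depth(pair(c, times(a, a))) = 1 + max(0, 1) = 2
depth(pair(a, pair(c, times(a, a)))) = 1 + max(0, 2) = 3
depth(times(a, c)) = 1 + max(0, 0) = 1
depth(pair(times(a, a), times(a, c))) = 1 + max(1, 1) = 2
depth(times(d, a)) = 1 + max(0, 0) = 1
depth(times(a, d)) = 1 + max(0, 0) = 1
depth(times(times(d, a), times(a, d))) = 1 + max(1, 1) = 2
depth(pair(c, a)) = 1 + max(0, 0) = 1
depth(pair(times(times(d, a), times(a, d)), pair(c, a))) = 1 + max(2, 1) = 3
depth(times(c, a)) = 1 + max(0, 0) = 1
depth(pair(pair(times(times(d, a), times(a, d)), pair(c, a)), times(c, a))) = 1 + max(3, 1) = 4
depth(times(times(a, c), a)) = 1 + max(1, 0) = 2
depth(times(d, d)) = 1 + max(0, 0) = 1
depth(times(times(d, d), c)) = 1 + max(1, 0) = 2
depth(pair(times(times(a, c), a), times(times(d, d), c))) = 1 + max(2, 2) = 3
depth(pair(pair(pair(times(times(d, a), times(a, d)), pair(c, a)), times(c, a)), pair(times(times(a, c), a), times(times(d, d), c)))) = 1 + max(4, 3) = 5
depth(pair(pair(times(a, a), times(a, c)), pair(pair(pair(times(times(d, a), times(a, d)), pair(c, a)), times(c, a)), pair(times(times(a, c), a), times(times(d, d), c))))) = 1 + max(2, 5) = 6
depth(times(pair(a, pair(c, times(a, a))), pair(pair(times(a, a), times(a, c)), pair(pair(pair(times(times(d, a), times(a, d)), pair(c, a)), times(c, a)), pair(times(times(a, c), a), times(times(d, d), c)))))) = 1 + max(3, 6) = 7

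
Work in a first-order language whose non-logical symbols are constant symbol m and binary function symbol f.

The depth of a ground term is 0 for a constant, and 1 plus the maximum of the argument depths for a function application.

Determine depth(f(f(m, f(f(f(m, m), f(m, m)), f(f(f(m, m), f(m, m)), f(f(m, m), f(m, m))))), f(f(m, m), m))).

depth(f(m, m)) = 1 + max(0, 0) = 1
depth(f(f(m, m), f(m, m))) = 1 + max(1, 1) = 2
depth(f(f(f(m, m), f(m, m)), f(f(m, m), f(m, m)))) = 1 + max(2, 2) = 3
depth(f(f(f(m, m), f(m, m)), f(f(f(m, m), f(m, m)), f(f(m, m), f(m, m))))) = 1 + max(2, 3) = 4
depth(f(m, f(f(f(m, m), f(m, m)), f(f(f(m, m), f(m, m)), f(f(m, m), f(m, m)))))) = 1 + max(0, 4) = 5
depth(f(f(m, m), m)) = 1 + max(1, 0) = 2
depth(f(f(m, f(f(f(m, m), f(m, m)), f(f(f(m, m), f(m, m)), f(f(m, m), f(m, m))))), f(f(m, m), m))) = 1 + max(5, 2) = 6

6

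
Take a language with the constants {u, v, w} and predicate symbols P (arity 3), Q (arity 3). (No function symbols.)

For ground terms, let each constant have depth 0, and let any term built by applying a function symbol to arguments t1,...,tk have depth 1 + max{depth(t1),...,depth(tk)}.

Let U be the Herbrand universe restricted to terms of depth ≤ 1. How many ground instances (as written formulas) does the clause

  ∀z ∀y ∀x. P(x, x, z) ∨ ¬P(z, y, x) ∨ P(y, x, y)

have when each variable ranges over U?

Ground terms of depth ≤ 1:
  With no function symbols every ground term is a constant, so there are exactly 3 ground terms at every depth bound.
  N_0 = 3
  N_1 = 3
  Explicitly: u, v, w.
So there are 3 ground terms available for substitution.
The clause has 3 distinct variables (z, y, x), each appearing in the body. In the free term algebra distinct substitutions yield syntactically distinct ground instances.
Number of ground instances = 3^3 = 27.

27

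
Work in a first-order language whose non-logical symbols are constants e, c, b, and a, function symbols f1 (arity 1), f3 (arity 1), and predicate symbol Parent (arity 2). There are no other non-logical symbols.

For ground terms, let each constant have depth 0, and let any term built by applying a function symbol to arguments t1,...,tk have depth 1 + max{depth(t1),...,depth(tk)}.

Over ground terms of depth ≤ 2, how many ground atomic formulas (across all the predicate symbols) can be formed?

784

First count ground terms of depth ≤ 2.
If N_k denotes the number of depth-≤k ground terms, the 4 constants give N_0 = 4, and each function symbol of arity r contributes N_{k-1}^r new terms at level k: N_k = 4 + N_{k-1} + N_{k-1}.
N_0 = 4
N_1 = 4 + 4 + 4 = 12
N_2 = 4 + 12 + 12 = 28
So |H| = 28.
A ground atom is a predicate applied to a tuple of terms from H, so the count is the sum over predicates of |H|^arity:
  Parent: 28^2 = 784
Total ground atoms: 784.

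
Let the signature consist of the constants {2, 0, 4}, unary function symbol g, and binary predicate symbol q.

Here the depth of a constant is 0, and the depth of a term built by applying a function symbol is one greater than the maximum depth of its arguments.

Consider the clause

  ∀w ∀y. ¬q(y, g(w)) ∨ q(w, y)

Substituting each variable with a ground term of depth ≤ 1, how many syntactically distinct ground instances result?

36

Ground terms of depth ≤ 1:
  Count level by level. With function symbols g/1, the terms of depth ≤ k are the 3 constants together with each function applied to depth-≤(k−1) tuples, so N_k = 3 + N_{k-1}.
  N_0 = 3
  N_1 = 3 + 3 = 6
So there are 6 ground terms available for substitution.
The body mentions every one of the 2 quantified variables; since ground terms form a free algebra, no two substitutions collapse to the same formula.
Number of ground instances = 6^2 = 36.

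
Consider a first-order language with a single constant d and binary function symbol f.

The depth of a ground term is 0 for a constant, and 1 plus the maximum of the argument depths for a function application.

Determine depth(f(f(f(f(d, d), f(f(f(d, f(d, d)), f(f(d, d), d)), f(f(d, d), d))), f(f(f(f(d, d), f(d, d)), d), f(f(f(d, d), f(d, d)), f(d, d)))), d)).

depth(f(d, d)) = 1 + max(0, 0) = 1
depth(f(d, f(d, d))) = 1 + max(0, 1) = 2
depth(f(f(d, d), d)) = 1 + max(1, 0) = 2
depth(f(f(d, f(d, d)), f(f(d, d), d))) = 1 + max(2, 2) = 3
depth(f(f(f(d, f(d, d)), f(f(d, d), d)), f(f(d, d), d))) = 1 + max(3, 2) = 4
depth(f(f(d, d), f(f(f(d, f(d, d)), f(f(d, d), d)), f(f(d, d), d)))) = 1 + max(1, 4) = 5
depth(f(f(d, d), f(d, d))) = 1 + max(1, 1) = 2
depth(f(f(f(d, d), f(d, d)), d)) = 1 + max(2, 0) = 3
depth(f(f(f(d, d), f(d, d)), f(d, d))) = 1 + max(2, 1) = 3
depth(f(f(f(f(d, d), f(d, d)), d), f(f(f(d, d), f(d, d)), f(d, d)))) = 1 + max(3, 3) = 4
depth(f(f(f(d, d), f(f(f(d, f(d, d)), f(f(d, d), d)), f(f(d, d), d))), f(f(f(f(d, d), f(d, d)), d), f(f(f(d, d), f(d, d)), f(d, d))))) = 1 + max(5, 4) = 6
depth(f(f(f(f(d, d), f(f(f(d, f(d, d)), f(f(d, d), d)), f(f(d, d), d))), f(f(f(f(d, d), f(d, d)), d), f(f(f(d, d), f(d, d)), f(d, d)))), d)) = 1 + max(6, 0) = 7

7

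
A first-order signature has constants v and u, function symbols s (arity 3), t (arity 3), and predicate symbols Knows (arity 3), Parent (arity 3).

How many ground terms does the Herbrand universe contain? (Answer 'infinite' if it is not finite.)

The signature has at least one function symbol (s, arity 3) and at least one constant (v).
Iterating s gives infinitely many distinct ground terms: v, s(v, v, v), s(s(v, v, v), s(v, v, v), s(v, v, v)), ...
So the Herbrand universe is infinite.

infinite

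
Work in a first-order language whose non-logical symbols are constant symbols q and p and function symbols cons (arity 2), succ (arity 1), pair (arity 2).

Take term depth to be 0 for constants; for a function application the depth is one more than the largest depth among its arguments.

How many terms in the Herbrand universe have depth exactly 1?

Let N_k count ground terms of depth at most k. Each non-constant term of depth ≤ k is some function symbol applied to depth-≤(k−1) arguments, giving N_k = 2 + N_{k-1}^2 + N_{k-1} + N_{k-1}^2.
N_0 = 2
N_1 = 2 + 2^2 + 2 + 2^2 = 12
Terms of depth exactly 1: N_1 − N_0 = 12 − 2 = 10.

10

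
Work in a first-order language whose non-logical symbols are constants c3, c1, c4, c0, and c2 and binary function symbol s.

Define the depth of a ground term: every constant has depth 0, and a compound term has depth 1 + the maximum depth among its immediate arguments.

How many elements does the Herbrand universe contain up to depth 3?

If N_k denotes the number of depth-≤k ground terms, the 5 constants give N_0 = 5, and each function symbol of arity r contributes N_{k-1}^r new terms at level k: N_k = 5 + N_{k-1}^2.
N_0 = 5
N_1 = 5 + 5^2 = 30
N_2 = 5 + 30^2 = 905
N_3 = 5 + 905^2 = 819030

819030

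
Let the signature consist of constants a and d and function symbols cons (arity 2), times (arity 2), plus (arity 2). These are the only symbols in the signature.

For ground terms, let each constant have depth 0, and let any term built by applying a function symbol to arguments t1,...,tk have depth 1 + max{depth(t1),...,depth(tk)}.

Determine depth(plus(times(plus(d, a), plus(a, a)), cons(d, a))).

depth(plus(d, a)) = 1 + max(0, 0) = 1
depth(plus(a, a)) = 1 + max(0, 0) = 1
depth(times(plus(d, a), plus(a, a))) = 1 + max(1, 1) = 2
depth(cons(d, a)) = 1 + max(0, 0) = 1
depth(plus(times(plus(d, a), plus(a, a)), cons(d, a))) = 1 + max(2, 1) = 3

3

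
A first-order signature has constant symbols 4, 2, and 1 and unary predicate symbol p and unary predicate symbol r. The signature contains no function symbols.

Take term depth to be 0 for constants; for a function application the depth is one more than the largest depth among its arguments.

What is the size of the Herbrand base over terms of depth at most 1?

First count ground terms of depth ≤ 1.
With no function symbols every ground term is a constant, so there are exactly 3 ground terms at every depth bound.
N_0 = 3
N_1 = 3
Explicitly: 4, 2, 1.
So |H| = 3.
Ground atoms are formed by filling each argument slot of a predicate with a term from H, so an r-ary predicate gives |H|^r atoms:
  p: 3;  r: 3
Total ground atoms: 3 + 3 = 6.

6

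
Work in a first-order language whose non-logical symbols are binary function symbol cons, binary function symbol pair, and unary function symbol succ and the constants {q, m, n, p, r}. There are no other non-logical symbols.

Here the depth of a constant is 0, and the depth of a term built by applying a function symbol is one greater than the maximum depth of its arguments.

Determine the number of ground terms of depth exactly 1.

55

Let N_k = |{terms of depth ≤ k}|. Then N_0 = 5 and N_k = 5 + N_{k-1}^2 + N_{k-1}^2 + N_{k-1} for k ≥ 1 (one summand per function symbol, arity giving the exponent).
N_0 = 5
N_1 = 5 + 5^2 + 5^2 + 5 = 60
Terms of depth exactly 1: N_1 − N_0 = 60 − 5 = 55.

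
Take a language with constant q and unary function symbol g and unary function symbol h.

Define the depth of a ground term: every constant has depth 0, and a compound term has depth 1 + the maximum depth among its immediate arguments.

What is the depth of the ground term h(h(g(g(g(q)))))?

5

depth(g(q)) = 1 + depth(q) = 1 + 0 = 1
depth(g(g(q))) = 1 + depth(g(q)) = 1 + 1 = 2
depth(g(g(g(q)))) = 1 + depth(g(g(q))) = 1 + 2 = 3
depth(h(g(g(g(q))))) = 1 + depth(g(g(g(q)))) = 1 + 3 = 4
depth(h(h(g(g(g(q)))))) = 1 + depth(h(g(g(g(q))))) = 1 + 4 = 5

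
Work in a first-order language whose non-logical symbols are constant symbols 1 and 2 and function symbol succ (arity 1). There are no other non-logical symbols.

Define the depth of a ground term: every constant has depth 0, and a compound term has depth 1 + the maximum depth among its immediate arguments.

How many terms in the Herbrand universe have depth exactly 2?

Write N_k for the number of ground terms of depth ≤ k. A term of depth ≤ k is either a constant or a function symbol applied to arguments of depth ≤ k−1, so N_k = 2 + N_{k-1}.
N_0 = 2
N_1 = 2 + 2 = 4
N_2 = 2 + 4 = 6
Terms of depth exactly 2: N_2 − N_1 = 6 − 4 = 2.

2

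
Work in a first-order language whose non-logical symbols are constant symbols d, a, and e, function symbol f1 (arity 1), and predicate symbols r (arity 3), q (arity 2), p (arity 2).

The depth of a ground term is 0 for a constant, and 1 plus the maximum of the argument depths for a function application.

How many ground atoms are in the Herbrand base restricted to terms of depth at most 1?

288

First count ground terms of depth ≤ 1.
If N_k denotes the number of depth-≤k ground terms, the 3 constants give N_0 = 3, and each function symbol of arity r contributes N_{k-1}^r new terms at level k: N_k = 3 + N_{k-1}.
N_0 = 3
N_1 = 3 + 3 = 6
So |H| = 6.
Ground atoms are formed by filling each argument slot of a predicate with a term from H, so an r-ary predicate gives |H|^r atoms:
  r: 6^3 = 216;  q: 6^2 = 36;  p: 6^2 = 36
Total ground atoms: 216 + 36 + 36 = 288.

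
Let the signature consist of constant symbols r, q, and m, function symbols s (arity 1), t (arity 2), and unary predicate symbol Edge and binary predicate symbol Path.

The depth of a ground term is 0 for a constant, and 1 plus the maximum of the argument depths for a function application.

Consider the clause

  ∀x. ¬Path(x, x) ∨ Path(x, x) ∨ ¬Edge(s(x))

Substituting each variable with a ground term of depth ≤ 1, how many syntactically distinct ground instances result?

15

Ground terms of depth ≤ 1:
  Let N_k = |{terms of depth ≤ k}|. Then N_0 = 3 and N_k = 3 + N_{k-1} + N_{k-1}^2 for k ≥ 1 (one summand per function symbol, arity giving the exponent).
  N_0 = 3
  N_1 = 3 + 3 + 3^2 = 15
So there are 15 ground terms available for substitution.
There is 1 variable to instantiate (x),  occurring in at least one literal, so different choices give different ground instances.
Number of ground instances = 15.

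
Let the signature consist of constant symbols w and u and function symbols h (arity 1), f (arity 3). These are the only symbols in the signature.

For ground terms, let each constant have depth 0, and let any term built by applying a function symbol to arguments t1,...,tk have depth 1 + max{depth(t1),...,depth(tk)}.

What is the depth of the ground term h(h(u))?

2

depth(h(u)) = 1 + depth(u) = 1 + 0 = 1
depth(h(h(u))) = 1 + depth(h(u)) = 1 + 1 = 2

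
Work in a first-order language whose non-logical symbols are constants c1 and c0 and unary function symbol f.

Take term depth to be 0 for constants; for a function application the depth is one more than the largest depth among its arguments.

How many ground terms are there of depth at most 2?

6

Write N_k for the number of ground terms of depth ≤ k. A term of depth ≤ k is either a constant or a function symbol applied to arguments of depth ≤ k−1, so N_k = 2 + N_{k-1}.
N_0 = 2
N_1 = 2 + 2 = 4
N_2 = 2 + 4 = 6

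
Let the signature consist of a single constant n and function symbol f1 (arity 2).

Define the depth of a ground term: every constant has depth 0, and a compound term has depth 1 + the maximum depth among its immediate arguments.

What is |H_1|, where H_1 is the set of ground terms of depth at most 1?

2

Let N_k = |{terms of depth ≤ k}|. Then N_0 = 1 and N_k = 1 + N_{k-1}^2 for k ≥ 1 (one summand per function symbol, arity giving the exponent).
N_0 = 1
N_1 = 1 + 1^2 = 2
Explicitly: n, f1(n, n).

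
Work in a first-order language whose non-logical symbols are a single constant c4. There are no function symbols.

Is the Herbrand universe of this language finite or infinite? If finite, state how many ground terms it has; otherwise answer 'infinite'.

There are no function symbols, so the only ground term is the single constant.
The Herbrand universe is {c4}, finite with 1 element.

1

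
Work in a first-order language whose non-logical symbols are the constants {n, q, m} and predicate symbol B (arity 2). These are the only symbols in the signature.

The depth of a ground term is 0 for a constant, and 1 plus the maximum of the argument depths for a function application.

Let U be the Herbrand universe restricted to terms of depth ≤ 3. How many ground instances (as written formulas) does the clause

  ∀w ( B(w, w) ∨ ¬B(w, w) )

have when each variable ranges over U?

Ground terms of depth ≤ 3:
  With no function symbols every ground term is a constant, so there are exactly 3 ground terms at every depth bound.
  N_0 = 3
  N_1 = 3
  N_2 = 3
  N_3 = 3
  Explicitly: n, q, m.
So there are 3 ground terms available for substitution.
The body mentions the single quantified variable w; since ground terms form a free algebra, no two substitutions collapse to the same formula.
Number of ground instances = 3.

3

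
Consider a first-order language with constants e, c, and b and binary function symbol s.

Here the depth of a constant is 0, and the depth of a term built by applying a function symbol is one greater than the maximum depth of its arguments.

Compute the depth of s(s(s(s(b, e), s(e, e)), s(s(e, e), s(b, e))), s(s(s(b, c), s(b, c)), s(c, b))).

depth(s(b, e)) = 1 + max(0, 0) = 1
depth(s(e, e)) = 1 + max(0, 0) = 1
depth(s(s(b, e), s(e, e))) = 1 + max(1, 1) = 2
depth(s(s(e, e), s(b, e))) = 1 + max(1, 1) = 2
depth(s(s(s(b, e), s(e, e)), s(s(e, e), s(b, e)))) = 1 + max(2, 2) = 3
depth(s(b, c)) = 1 + max(0, 0) = 1
depth(s(s(b, c), s(b, c))) = 1 + max(1, 1) = 2
depth(s(c, b)) = 1 + max(0, 0) = 1
depth(s(s(s(b, c), s(b, c)), s(c, b))) = 1 + max(2, 1) = 3
depth(s(s(s(s(b, e), s(e, e)), s(s(e, e), s(b, e))), s(s(s(b, c), s(b, c)), s(c, b)))) = 1 + max(3, 3) = 4

4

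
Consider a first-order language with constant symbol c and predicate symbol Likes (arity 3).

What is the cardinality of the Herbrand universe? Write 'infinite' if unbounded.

There are no function symbols, so the only ground term is the single constant.
The Herbrand universe is {c}, finite with 1 element.

1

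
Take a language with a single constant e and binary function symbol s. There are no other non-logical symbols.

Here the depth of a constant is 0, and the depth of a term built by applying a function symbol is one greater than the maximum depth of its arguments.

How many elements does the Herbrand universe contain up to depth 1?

Write N_k for the number of ground terms of depth ≤ k. A term of depth ≤ k is either a constant or a function symbol applied to arguments of depth ≤ k−1, so N_k = 1 + N_{k-1}^2.
N_0 = 1
N_1 = 1 + 1^2 = 2
Explicitly: e, s(e, e).

2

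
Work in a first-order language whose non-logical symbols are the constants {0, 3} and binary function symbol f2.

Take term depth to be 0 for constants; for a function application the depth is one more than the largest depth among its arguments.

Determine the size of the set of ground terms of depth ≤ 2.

Write N_k for the number of ground terms of depth ≤ k. A term of depth ≤ k is either a constant or a function symbol applied to arguments of depth ≤ k−1, so N_k = 2 + N_{k-1}^2.
N_0 = 2
N_1 = 2 + 2^2 = 6
N_2 = 2 + 6^2 = 38

38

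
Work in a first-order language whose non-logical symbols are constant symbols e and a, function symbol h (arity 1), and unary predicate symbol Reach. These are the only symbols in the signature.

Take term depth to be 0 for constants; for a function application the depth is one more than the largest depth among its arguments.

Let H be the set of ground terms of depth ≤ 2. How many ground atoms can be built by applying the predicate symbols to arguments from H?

6

First count ground terms of depth ≤ 2.
Write N_k for the number of ground terms of depth ≤ k. A term of depth ≤ k is either a constant or a function symbol applied to arguments of depth ≤ k−1, so N_k = 2 + N_{k-1}.
N_0 = 2
N_1 = 2 + 2 = 4
N_2 = 2 + 4 = 6
So |H| = 6.
Ground atoms are formed by filling each argument slot of a predicate with a term from H, so an r-ary predicate gives |H|^r atoms:
  Reach: 6
Total ground atoms: 6.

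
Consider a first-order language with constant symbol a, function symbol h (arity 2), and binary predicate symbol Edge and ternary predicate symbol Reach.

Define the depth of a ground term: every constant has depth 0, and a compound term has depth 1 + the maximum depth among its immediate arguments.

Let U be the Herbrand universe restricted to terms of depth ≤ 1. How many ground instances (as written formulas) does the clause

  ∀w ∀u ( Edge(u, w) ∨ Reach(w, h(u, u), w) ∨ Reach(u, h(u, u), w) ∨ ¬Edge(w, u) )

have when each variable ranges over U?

4

Ground terms of depth ≤ 1:
  Count level by level. With function symbols h/2, the terms of depth ≤ k are the 1 constant together with each function applied to depth-≤(k−1) tuples, so N_k = 1 + N_{k-1}^2.
  N_0 = 1
  N_1 = 1 + 1^2 = 2
  Explicitly: a, h(a, a).
So there are 2 ground terms available for substitution.
Each of w, u ranges independently over the available ground terms, and distinct assignments produce distinct instances.
Number of ground instances = 2^2 = 4.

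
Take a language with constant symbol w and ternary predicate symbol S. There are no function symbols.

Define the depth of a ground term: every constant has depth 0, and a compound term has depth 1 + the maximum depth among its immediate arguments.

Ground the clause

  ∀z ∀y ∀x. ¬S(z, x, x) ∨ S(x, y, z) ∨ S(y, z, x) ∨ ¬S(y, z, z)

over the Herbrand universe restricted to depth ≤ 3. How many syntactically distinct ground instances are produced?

1

Ground terms of depth ≤ 3:
  With no function symbols every ground term is a constant, so there is exactly 1 ground term at every depth bound.
  N_0 = 1
  N_1 = 1
  N_2 = 1
  N_3 = 1
  Explicitly: w.
So there is exactly 1 ground term available for substitution.
The body mentions every one of the 3 quantified variables; since ground terms form a free algebra, no two substitutions collapse to the same formula.
Number of ground instances = 1^3 = 1.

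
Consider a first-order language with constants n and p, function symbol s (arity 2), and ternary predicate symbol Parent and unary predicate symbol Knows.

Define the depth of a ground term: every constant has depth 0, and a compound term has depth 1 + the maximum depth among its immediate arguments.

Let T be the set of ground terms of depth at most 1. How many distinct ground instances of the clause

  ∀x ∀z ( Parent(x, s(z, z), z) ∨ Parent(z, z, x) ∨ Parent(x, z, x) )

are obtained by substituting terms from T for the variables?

Ground terms of depth ≤ 1:
  If N_k denotes the number of depth-≤k ground terms, the 2 constants give N_0 = 2, and each function symbol of arity r contributes N_{k-1}^r new terms at level k: N_k = 2 + N_{k-1}^2.
  N_0 = 2
  N_1 = 2 + 2^2 = 6
  Explicitly: n, p, s(n, n), s(n, p), s(p, n), s(p, p).
So there are 6 ground terms available for substitution.
The clause has 2 distinct variables (x, z), each appearing in the body. In the free term algebra distinct substitutions yield syntactically distinct ground instances.
Number of ground instances = 6^2 = 36.

36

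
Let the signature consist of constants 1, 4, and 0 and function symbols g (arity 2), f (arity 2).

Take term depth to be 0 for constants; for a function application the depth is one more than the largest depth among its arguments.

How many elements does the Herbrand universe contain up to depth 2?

If N_k denotes the number of depth-≤k ground terms, the 3 constants give N_0 = 3, and each function symbol of arity r contributes N_{k-1}^r new terms at level k: N_k = 3 + N_{k-1}^2 + N_{k-1}^2.
N_0 = 3
N_1 = 3 + 3^2 + 3^2 = 21
N_2 = 3 + 21^2 + 21^2 = 885

885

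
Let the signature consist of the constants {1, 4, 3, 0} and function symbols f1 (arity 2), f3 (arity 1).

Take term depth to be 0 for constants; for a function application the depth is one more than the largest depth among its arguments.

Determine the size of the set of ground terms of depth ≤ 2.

604

Let N_k count ground terms of depth at most k. Each non-constant term of depth ≤ k is some function symbol applied to depth-≤(k−1) arguments, giving N_k = 4 + N_{k-1}^2 + N_{k-1}.
N_0 = 4
N_1 = 4 + 4^2 + 4 = 24
N_2 = 4 + 24^2 + 24 = 604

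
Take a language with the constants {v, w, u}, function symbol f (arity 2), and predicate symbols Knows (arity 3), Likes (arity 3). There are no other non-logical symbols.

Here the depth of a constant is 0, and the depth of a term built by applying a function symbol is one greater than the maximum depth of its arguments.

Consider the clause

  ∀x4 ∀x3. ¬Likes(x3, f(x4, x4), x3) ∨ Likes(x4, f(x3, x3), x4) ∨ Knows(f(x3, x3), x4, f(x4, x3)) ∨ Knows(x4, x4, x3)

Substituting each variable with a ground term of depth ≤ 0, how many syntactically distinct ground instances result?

Ground terms of depth ≤ 0:
  If N_k denotes the number of depth-≤k ground terms, the 3 constants give N_0 = 3, and each function symbol of arity r contributes N_{k-1}^r new terms at level k: N_k = 3 + N_{k-1}^2.
  N_0 = 3
So there are 3 ground terms available for substitution.
Each of x4, x3 ranges independently over the available ground terms, and distinct assignments produce distinct instances.
Number of ground instances = 3^2 = 9.

9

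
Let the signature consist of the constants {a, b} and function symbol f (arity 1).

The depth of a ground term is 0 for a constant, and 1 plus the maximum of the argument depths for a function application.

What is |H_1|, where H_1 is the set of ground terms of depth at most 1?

4

Write N_k for the number of ground terms of depth ≤ k. A term of depth ≤ k is either a constant or a function symbol applied to arguments of depth ≤ k−1, so N_k = 2 + N_{k-1}.
N_0 = 2
N_1 = 2 + 2 = 4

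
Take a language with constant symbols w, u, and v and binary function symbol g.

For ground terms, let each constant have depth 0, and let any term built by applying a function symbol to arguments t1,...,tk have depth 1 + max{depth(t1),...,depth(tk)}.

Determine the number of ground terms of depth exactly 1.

9

Count level by level. With function symbols g/2, the terms of depth ≤ k are the 3 constants together with each function applied to depth-≤(k−1) tuples, so N_k = 3 + N_{k-1}^2.
N_0 = 3
N_1 = 3 + 3^2 = 12
Terms of depth exactly 1: N_1 − N_0 = 12 − 3 = 9.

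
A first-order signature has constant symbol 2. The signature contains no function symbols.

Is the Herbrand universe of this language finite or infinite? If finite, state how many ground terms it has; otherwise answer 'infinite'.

1

There are no function symbols, so the only ground term is the single constant.
The Herbrand universe is {2}, finite with 1 element.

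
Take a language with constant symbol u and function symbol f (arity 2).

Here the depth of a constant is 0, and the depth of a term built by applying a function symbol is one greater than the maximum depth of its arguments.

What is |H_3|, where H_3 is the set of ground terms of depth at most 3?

26

If N_k denotes the number of depth-≤k ground terms, the 1 constant gives N_0 = 1, and each function symbol of arity r contributes N_{k-1}^r new terms at level k: N_k = 1 + N_{k-1}^2.
N_0 = 1
N_1 = 1 + 1^2 = 2
N_2 = 1 + 2^2 = 5
N_3 = 1 + 5^2 = 26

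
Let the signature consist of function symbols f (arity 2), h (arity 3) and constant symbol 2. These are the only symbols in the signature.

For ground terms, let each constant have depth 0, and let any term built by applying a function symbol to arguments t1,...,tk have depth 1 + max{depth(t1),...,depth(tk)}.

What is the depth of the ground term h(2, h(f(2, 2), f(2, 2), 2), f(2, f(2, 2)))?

depth(f(2, 2)) = 1 + max(0, 0) = 1
depth(h(f(2, 2), f(2, 2), 2)) = 1 + max(1, 1, 0) = 2
depth(f(2, f(2, 2))) = 1 + max(0, 1) = 2
depth(h(2, h(f(2, 2), f(2, 2), 2), f(2, f(2, 2)))) = 1 + max(0, 2, 2) = 3

3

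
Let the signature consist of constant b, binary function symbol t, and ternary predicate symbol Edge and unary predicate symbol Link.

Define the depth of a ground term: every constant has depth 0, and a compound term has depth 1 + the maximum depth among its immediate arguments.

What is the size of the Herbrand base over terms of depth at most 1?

First count ground terms of depth ≤ 1.
Write N_k for the number of ground terms of depth ≤ k. A term of depth ≤ k is either a constant or a function symbol applied to arguments of depth ≤ k−1, so N_k = 1 + N_{k-1}^2.
N_0 = 1
N_1 = 1 + 1^2 = 2
So |H| = 2.
Ground atoms are formed by filling each argument slot of a predicate with a term from H, so an r-ary predicate gives |H|^r atoms:
  Edge: 2^3 = 8;  Link: 2
Total ground atoms: 8 + 2 = 10.

10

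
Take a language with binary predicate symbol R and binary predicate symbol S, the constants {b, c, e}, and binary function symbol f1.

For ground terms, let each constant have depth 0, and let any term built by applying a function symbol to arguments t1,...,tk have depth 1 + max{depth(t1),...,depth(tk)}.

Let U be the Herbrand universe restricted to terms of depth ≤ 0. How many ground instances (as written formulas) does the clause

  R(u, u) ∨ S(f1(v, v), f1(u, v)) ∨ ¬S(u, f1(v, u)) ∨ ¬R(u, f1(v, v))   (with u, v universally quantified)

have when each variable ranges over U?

9

Ground terms of depth ≤ 0:
  If N_k denotes the number of depth-≤k ground terms, the 3 constants give N_0 = 3, and each function symbol of arity r contributes N_{k-1}^r new terms at level k: N_k = 3 + N_{k-1}^2.
  N_0 = 3
So there are 3 ground terms available for substitution.
The body mentions every one of the 2 quantified variables; since ground terms form a free algebra, no two substitutions collapse to the same formula.
Number of ground instances = 3^2 = 9.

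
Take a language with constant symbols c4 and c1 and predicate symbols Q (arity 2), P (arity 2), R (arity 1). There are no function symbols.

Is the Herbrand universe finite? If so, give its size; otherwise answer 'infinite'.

2

There are no function symbols, so every ground term is one of the 2 constants.
The Herbrand universe is {c4, c1}, which is finite with 2 elements.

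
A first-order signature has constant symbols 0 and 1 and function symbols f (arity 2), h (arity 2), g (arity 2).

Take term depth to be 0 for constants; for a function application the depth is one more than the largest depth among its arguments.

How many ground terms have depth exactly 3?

1043712

Let N_k count ground terms of depth at most k. Each non-constant term of depth ≤ k is some function symbol applied to depth-≤(k−1) arguments, giving N_k = 2 + N_{k-1}^2 + N_{k-1}^2 + N_{k-1}^2.
N_0 = 2
N_1 = 2 + 2^2 + 2^2 + 2^2 = 14
N_2 = 2 + 14^2 + 14^2 + 14^2 = 590
N_3 = 2 + 590^2 + 590^2 + 590^2 = 1044302
Terms of depth exactly 3: N_3 − N_2 = 1044302 − 590 = 1043712.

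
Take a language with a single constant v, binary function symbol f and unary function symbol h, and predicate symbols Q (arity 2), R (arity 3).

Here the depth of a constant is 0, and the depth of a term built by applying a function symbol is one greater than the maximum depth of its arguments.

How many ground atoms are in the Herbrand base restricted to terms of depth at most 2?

2366

First count ground terms of depth ≤ 2.
Count level by level. With function symbols f/2, h/1, the terms of depth ≤ k are the 1 constant together with each function applied to depth-≤(k−1) tuples, so N_k = 1 + N_{k-1}^2 + N_{k-1}.
N_0 = 1
N_1 = 1 + 1^2 + 1 = 3
N_2 = 1 + 3^2 + 3 = 13
So |H| = 13.
For each predicate symbol, the number of ground atoms is |H| raised to its arity; summing:
  Q: 13^2 = 169;  R: 13^3 = 2197
Total ground atoms: 169 + 2197 = 2366.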